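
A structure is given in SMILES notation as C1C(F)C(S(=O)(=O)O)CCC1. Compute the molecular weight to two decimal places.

Atom tally by fragment:
  cyclohexane ring core → C:6 H:12
  (− 2 ring H displaced by substituents)
  + F → F:1
  + SO3H → S:1 O:3 H:1
Element totals:
  C: 6
  H: 11
  F: 1
  O: 3
  S: 1
Molecular formula: C6H11FO3S.
  M = 6(12.011) + 11(1.008) + 18.998 + 3(15.999) + 32.06
    = 72.066 + 11.088 + 18.998 + 47.997 + 32.060 = 182.209

182.21 g/mol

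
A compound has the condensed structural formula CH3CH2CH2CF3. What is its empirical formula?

C4H7F3

Atom tally by fragment:
  CH3 → C:1 H:3
  CH2 → C:1 H:2
  CH2CF3 → C:2 H:2 F:3
Element totals:
  C: 4
  H: 7
  F: 3
Molecular formula: C4H7F3.
gcd of subscripts (4, 3, 7) = 1, so the empirical formula equals the molecular formula.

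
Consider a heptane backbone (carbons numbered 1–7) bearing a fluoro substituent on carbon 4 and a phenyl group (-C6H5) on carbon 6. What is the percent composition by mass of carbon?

80.36%

Atom tally by fragment:
  CH3 → C:1 H:3
  CH2 → C:1 H:2
  CH2 → C:1 H:2
  CH(F) → C:1 H:1 F:1
  CH2 → C:1 H:2
  CH(C6H5) → C:7 H:6
  CH3 → C:1 H:3
Element totals:
  C: 13
  H: 19
  F: 1
Molecular formula: C13H19F.
Molar mass = 194.293 g/mol.
Mass from C: 13 × 12.011 = 156.143 g/mol.
%C = 156.143 / 194.293 × 100 = 80.36%.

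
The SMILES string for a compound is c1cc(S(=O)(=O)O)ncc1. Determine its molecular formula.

C5H5NO3S

Atom tally by fragment:
  pyridine ring core → C:5 H:5 N:1
  (− 1 ring H displaced by substituents)
  + SO3H → S:1 O:3 H:1
Element totals:
  C: 5
  H: 5
  N: 1
  O: 3
  S: 1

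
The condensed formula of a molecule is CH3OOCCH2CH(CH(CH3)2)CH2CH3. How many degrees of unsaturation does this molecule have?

1

Element totals:
  C: 9
  H: 18
  O: 2
Molecular formula: C9H18O2.
DoU = (2C + 2 + N − H − X) / 2 = (2·9 + 2 + 0 − 18 − 0) / 2 = 1.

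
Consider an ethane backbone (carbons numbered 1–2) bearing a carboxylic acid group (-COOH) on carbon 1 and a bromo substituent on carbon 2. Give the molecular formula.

C3H5BrO2

Atom tally by fragment:
  HOOCCH2 → C:2 H:3 O:2
  CH2Br → C:1 H:2 Br:1
Element totals:
  C: 3
  H: 5
  Br: 1
  O: 2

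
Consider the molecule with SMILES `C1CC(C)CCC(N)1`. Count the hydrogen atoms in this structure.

15

Atom tally by fragment:
  cyclohexane ring core → C:6 H:12
  (− 2 ring H displaced by substituents)
  + CH3 → C:1 H:3
  + NH2 → N:1 H:2
Element totals:
  C: 7
  H: 15
  N: 1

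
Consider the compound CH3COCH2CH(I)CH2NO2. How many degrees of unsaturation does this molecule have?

Atom tally by fragment:
  CH3COCH2 → C:3 H:5 O:1
  CH(I) → C:1 H:1 I:1
  CH2NO2 → C:1 H:2 N:1 O:2
Element totals:
  C: 5
  H: 8
  I: 1
  N: 1
  O: 3
Molecular formula: C5H8INO3.
DoU = (2C + 2 + N − H − X) / 2 = (2·5 + 2 + 1 − 8 − 1) / 2 = 2.

2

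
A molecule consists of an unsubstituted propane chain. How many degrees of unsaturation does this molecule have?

0

Atom tally by fragment:
  CH3 → C:1 H:3
  CH2 → C:1 H:2
  CH3 → C:1 H:3
Element totals:
  C: 3
  H: 8
Molecular formula: C3H8.
DoU = (2C + 2 + N − H − X) / 2 = (2·3 + 2 + 0 − 8 − 0) / 2 = 0.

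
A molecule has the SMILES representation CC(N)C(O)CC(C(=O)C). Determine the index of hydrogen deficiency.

Atom tally by fragment:
  CH3 → C:1 H:3
  CH(NH2) → C:1 H:3 N:1
  CH(OH) → C:1 H:2 O:1
  CH2 → C:1 H:2
  CH2COCH3 → C:3 H:5 O:1
Element totals:
  C: 7
  H: 15
  N: 1
  O: 2
Molecular formula: C7H15NO2.
DoU = (2C + 2 + N − H − X) / 2 = (2·7 + 2 + 1 − 15 − 0) / 2 = 1.

1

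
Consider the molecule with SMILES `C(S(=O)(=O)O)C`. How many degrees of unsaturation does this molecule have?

Atom tally by fragment:
  HO3SCH2 → C:1 H:3 S:1 O:3
  CH3 → C:1 H:3
Element totals:
  C: 2
  H: 6
  O: 3
  S: 1
Molecular formula: C2H6O3S.
DoU = (2C + 2 + N − H − X) / 2 = (2·2 + 2 + 0 − 6 − 0) / 2 = 0.

0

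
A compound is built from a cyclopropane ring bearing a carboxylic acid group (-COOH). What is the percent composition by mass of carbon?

55.81%

Atom tally by fragment:
  cyclopropane ring core → C:3 H:6
  (− 1 ring H displaced by substituents)
  + COOH → C:1 H:1 O:2
Element totals:
  C: 4
  H: 6
  O: 2
Molecular formula: C4H6O2.
Molar mass = 86.090 g/mol.
Mass from C: 4 × 12.011 = 48.044 g/mol.
%C = 48.044 / 86.090 × 100 = 55.81%.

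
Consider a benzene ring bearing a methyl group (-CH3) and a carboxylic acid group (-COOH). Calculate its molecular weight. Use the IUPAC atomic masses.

Atom tally by fragment:
  benzene ring core → C:6 H:6
  (− 2 ring H displaced by substituents)
  + CH3 → C:1 H:3
  + COOH → C:1 H:1 O:2
Element totals:
  C: 8
  H: 8
  O: 2
Molecular formula: C8H8O2.
  M = 8(12.011) + 8(1.008) + 2(15.999)
    = 96.088 + 8.064 + 31.998 = 136.150

136.15 g/mol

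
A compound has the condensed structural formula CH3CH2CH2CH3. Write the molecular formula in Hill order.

C4H10

Atom tally by fragment:
  CH3 → C:1 H:3
  CH2 → C:1 H:2
  CH2 → C:1 H:2
  CH3 → C:1 H:3
Element totals:
  C: 4
  H: 10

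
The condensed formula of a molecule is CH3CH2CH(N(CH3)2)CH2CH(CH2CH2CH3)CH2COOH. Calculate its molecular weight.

215.34 g/mol

Element totals:
  C: 12
  H: 25
  N: 1
  O: 2
Molecular formula: C12H25NO2.
  M = 12(12.011) + 25(1.008) + 14.007 + 2(15.999)
    = 144.132 + 25.200 + 14.007 + 31.998 = 215.337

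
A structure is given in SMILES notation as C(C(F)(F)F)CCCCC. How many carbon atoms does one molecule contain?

7

Atom tally by fragment:
  F3CCH2 → C:2 H:2 F:3
  CH2 → C:1 H:2
  CH2 → C:1 H:2
  CH2 → C:1 H:2
  CH2 → C:1 H:2
  CH3 → C:1 H:3
Element totals:
  C: 7
  H: 13
  F: 3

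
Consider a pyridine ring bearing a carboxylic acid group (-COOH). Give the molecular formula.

C6H5NO2

Atom tally by fragment:
  pyridine ring core → C:5 H:5 N:1
  (− 1 ring H displaced by substituents)
  + COOH → C:1 H:1 O:2
Element totals:
  C: 6
  H: 5
  N: 1
  O: 2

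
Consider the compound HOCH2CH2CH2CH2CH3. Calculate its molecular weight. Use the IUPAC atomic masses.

Element totals:
  C: 5
  H: 12
  O: 1
Molecular formula: C5H12O.
  M = 5(12.011) + 12(1.008) + 15.999
    = 60.055 + 12.096 + 15.999 = 88.150

88.15 g/mol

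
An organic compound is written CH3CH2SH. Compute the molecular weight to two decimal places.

62.13 g/mol

Element totals:
  C: 2
  H: 6
  S: 1
Molecular formula: C2H6S.
  M = 2(12.011) + 6(1.008) + 32.06
    = 24.022 + 6.048 + 32.060 = 62.130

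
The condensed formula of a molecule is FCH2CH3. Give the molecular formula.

Element totals:
  C: 2
  H: 5
  F: 1

C2H5F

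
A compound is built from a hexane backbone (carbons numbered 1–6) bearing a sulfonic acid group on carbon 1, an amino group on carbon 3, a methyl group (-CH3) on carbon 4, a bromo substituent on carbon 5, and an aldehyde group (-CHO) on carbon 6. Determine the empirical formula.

C8H16BrNO4S

Atom tally by fragment:
  HO3SCH2 → C:1 H:3 S:1 O:3
  CH2 → C:1 H:2
  CH(NH2) → C:1 H:3 N:1
  CH(CH3) → C:2 H:4
  CH(Br) → C:1 H:1 Br:1
  CH2CHO → C:2 H:3 O:1
Element totals:
  C: 8
  H: 16
  Br: 1
  N: 1
  O: 4
  S: 1
Molecular formula: C8H16BrNO4S.
gcd of subscripts (1, 8, 16, 1, 4, 1) = 1, so the empirical formula equals the molecular formula.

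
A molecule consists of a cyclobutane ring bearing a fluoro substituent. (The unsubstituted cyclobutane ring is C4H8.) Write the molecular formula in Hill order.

Atom tally by fragment:
  cyclobutane ring core → C:4 H:8
  (− 1 ring H displaced by substituents)
  + F → F:1
Element totals:
  C: 4
  H: 7
  F: 1

C4H7F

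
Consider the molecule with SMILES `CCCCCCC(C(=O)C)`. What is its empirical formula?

C9H18O

Atom tally by fragment:
  CH3 → C:1 H:3
  CH2 → C:1 H:2
  CH2 → C:1 H:2
  CH2 → C:1 H:2
  CH2 → C:1 H:2
  CH2 → C:1 H:2
  CH2COCH3 → C:3 H:5 O:1
Element totals:
  C: 9
  H: 18
  O: 1
Molecular formula: C9H18O.
gcd of subscripts (9, 18, 1) = 1, so the empirical formula equals the molecular formula.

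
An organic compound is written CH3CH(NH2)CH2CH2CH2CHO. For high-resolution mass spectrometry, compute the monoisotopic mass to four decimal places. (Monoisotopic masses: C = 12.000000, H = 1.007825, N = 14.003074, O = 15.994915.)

115.0997

Atom tally by fragment:
  CH3 → C:1 H:3
  CH(NH2) → C:1 H:3 N:1
  CH2 → C:1 H:2
  CH2 → C:1 H:2
  CH2CHO → C:2 H:3 O:1
Element totals:
  C: 6
  H: 13
  N: 1
  O: 1
Molecular formula: C6H13NO.
  M = 6(12.0) + 13(1.007825) + 14.003074 + 15.994915
    = 72.000000 + 13.101725 + 14.003074 + 15.994915 = 115.099714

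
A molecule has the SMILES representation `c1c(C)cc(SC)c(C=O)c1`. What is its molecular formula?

C9H10OS

Atom tally by fragment:
  benzene ring core → C:6 H:6
  (− 3 ring H displaced by substituents)
  + CH3 → C:1 H:3
  + SCH3 → C:1 H:3 S:1
  + CHO → C:1 H:1 O:1
Element totals:
  C: 9
  H: 10
  O: 1
  S: 1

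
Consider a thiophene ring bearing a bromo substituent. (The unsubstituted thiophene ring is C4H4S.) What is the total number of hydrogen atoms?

Atom tally by fragment:
  thiophene ring core → C:4 H:4 S:1
  (− 1 ring H displaced by substituents)
  + Br → Br:1
Element totals:
  C: 4
  H: 3
  Br: 1
  S: 1

3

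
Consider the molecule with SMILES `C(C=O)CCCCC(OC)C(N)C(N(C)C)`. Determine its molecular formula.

Atom tally by fragment:
  OHCCH2 → C:2 H:3 O:1
  CH2 → C:1 H:2
  CH2 → C:1 H:2
  CH2 → C:1 H:2
  CH2 → C:1 H:2
  CH(OCH3) → C:2 H:4 O:1
  CH(NH2) → C:1 H:3 N:1
  CH2N(CH3)2 → C:3 H:8 N:1
Element totals:
  C: 12
  H: 26
  N: 2
  O: 2

C12H26N2O2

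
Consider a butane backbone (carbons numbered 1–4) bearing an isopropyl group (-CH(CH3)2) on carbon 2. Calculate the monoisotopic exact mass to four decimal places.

Atom tally by fragment:
  CH3 → C:1 H:3
  CH(CH(CH3)2) → C:4 H:8
  CH2 → C:1 H:2
  CH3 → C:1 H:3
Element totals:
  C: 7
  H: 16
Molecular formula: C7H16.
  M = 7(12.0) + 16(1.007825)
    = 84.000000 + 16.125200 = 100.125200

100.1252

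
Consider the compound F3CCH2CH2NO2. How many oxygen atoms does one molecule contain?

2

Atom tally by fragment:
  F3CCH2 → C:2 H:2 F:3
  CH2NO2 → C:1 H:2 N:1 O:2
Element totals:
  C: 3
  H: 4
  F: 3
  N: 1
  O: 2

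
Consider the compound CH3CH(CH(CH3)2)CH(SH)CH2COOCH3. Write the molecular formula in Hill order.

Atom tally by fragment:
  CH3 → C:1 H:3
  CH(CH(CH3)2) → C:4 H:8
  CH(SH) → C:1 H:2 S:1
  CH2COOCH3 → C:3 H:5 O:2
Element totals:
  C: 9
  H: 18
  O: 2
  S: 1

C9H18O2S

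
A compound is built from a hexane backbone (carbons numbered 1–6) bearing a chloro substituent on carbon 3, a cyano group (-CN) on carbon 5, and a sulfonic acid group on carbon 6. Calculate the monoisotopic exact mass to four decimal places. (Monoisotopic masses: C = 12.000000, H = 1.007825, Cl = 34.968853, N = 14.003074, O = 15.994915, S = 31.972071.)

Atom tally by fragment:
  CH3 → C:1 H:3
  CH2 → C:1 H:2
  CH(Cl) → C:1 H:1 Cl:1
  CH2 → C:1 H:2
  CH(CN) → C:2 H:1 N:1
  CH2SO3H → C:1 H:3 S:1 O:3
Element totals:
  C: 7
  H: 12
  Cl: 1
  N: 1
  O: 3
  S: 1
Molecular formula: C7H12ClNO3S.
  M = 7(12.0) + 12(1.007825) + 34.968853 + 14.003074 + 3(15.994915) + 31.972071
    = 84.000000 + 12.093900 + 34.968853 + 14.003074 + 47.984745 + 31.972071 = 225.022643

225.0226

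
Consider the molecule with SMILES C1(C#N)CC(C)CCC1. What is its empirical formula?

Atom tally by fragment:
  cyclohexane ring core → C:6 H:12
  (− 2 ring H displaced by substituents)
  + CN → C:1 N:1
  + CH3 → C:1 H:3
Element totals:
  C: 8
  H: 13
  N: 1
Molecular formula: C8H13N.
gcd of subscripts (8, 13, 1) = 1, so the empirical formula equals the molecular formula.

C8H13N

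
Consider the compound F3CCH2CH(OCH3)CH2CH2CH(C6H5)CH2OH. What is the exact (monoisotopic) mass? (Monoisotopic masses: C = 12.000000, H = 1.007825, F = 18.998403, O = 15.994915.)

Atom tally by fragment:
  F3CCH2 → C:2 H:2 F:3
  CH(OCH3) → C:2 H:4 O:1
  CH2 → C:1 H:2
  CH2 → C:1 H:2
  CH(C6H5) → C:7 H:6
  CH2OH → C:1 H:3 O:1
Element totals:
  C: 14
  H: 19
  F: 3
  O: 2
Molecular formula: C14H19F3O2.
  M = 14(12.0) + 19(1.007825) + 3(18.998403) + 2(15.994915)
    = 168.000000 + 19.148675 + 56.995209 + 31.989830 = 276.133714

276.1337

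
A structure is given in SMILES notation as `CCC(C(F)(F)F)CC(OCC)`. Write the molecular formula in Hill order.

Atom tally by fragment:
  CH3 → C:1 H:3
  CH2 → C:1 H:2
  CH(CF3) → C:2 H:1 F:3
  CH2 → C:1 H:2
  CH2OC2H5 → C:3 H:7 O:1
Element totals:
  C: 8
  H: 15
  F: 3
  O: 1

C8H15F3O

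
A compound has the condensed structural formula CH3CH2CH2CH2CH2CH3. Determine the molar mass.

Atom tally by fragment:
  CH3 → C:1 H:3
  CH2 → C:1 H:2
  CH2 → C:1 H:2
  CH2 → C:1 H:2
  CH2 → C:1 H:2
  CH3 → C:1 H:3
Element totals:
  C: 6
  H: 14
Molecular formula: C6H14.
  M = 6(12.011) + 14(1.008)
    = 72.066 + 14.112 = 86.178

86.18 g/mol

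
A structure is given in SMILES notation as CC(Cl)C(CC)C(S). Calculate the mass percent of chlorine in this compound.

23.22%

Atom tally by fragment:
  CH3 → C:1 H:3
  CH(Cl) → C:1 H:1 Cl:1
  CH(C2H5) → C:3 H:6
  CH2SH → C:1 H:3 S:1
Element totals:
  C: 6
  H: 13
  Cl: 1
  S: 1
Molecular formula: C6H13ClS.
Molar mass = 152.680 g/mol.
Mass from Cl: 1 × 35.45 = 35.450 g/mol.
%Cl = 35.450 / 152.680 × 100 = 23.22%.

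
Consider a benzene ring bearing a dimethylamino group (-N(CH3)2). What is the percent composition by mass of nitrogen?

11.56%

Atom tally by fragment:
  benzene ring core → C:6 H:6
  (− 1 ring H displaced by substituents)
  + N(CH3)2 → N:1 C:2 H:6
Element totals:
  C: 8
  H: 11
  N: 1
Molecular formula: C8H11N.
Molar mass = 121.183 g/mol.
Mass from N: 1 × 14.007 = 14.007 g/mol.
%N = 14.007 / 121.183 × 100 = 11.56%.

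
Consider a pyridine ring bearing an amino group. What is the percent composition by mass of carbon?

Atom tally by fragment:
  pyridine ring core → C:5 H:5 N:1
  (− 1 ring H displaced by substituents)
  + NH2 → N:1 H:2
Element totals:
  C: 5
  H: 6
  N: 2
Molecular formula: C5H6N2.
Molar mass = 94.117 g/mol.
Mass from C: 5 × 12.011 = 60.055 g/mol.
%C = 60.055 / 94.117 × 100 = 63.81%.

63.81%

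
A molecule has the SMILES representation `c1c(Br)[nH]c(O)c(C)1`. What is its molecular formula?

C5H6BrNO

Atom tally by fragment:
  pyrrole ring core → C:4 H:5 N:1
  (− 3 ring H displaced by substituents)
  + Br → Br:1
  + OH → O:1 H:1
  + CH3 → C:1 H:3
Element totals:
  C: 5
  H: 6
  Br: 1
  N: 1
  O: 1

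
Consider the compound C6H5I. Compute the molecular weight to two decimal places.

204.01 g/mol

Atom tally by fragment:
  benzene ring core → C:6 H:6
  (− 1 ring H displaced by substituents)
  + I → I:1
Element totals:
  C: 6
  H: 5
  I: 1
Molecular formula: C6H5I.
  M = 6(12.011) + 5(1.008) + 126.904
    = 72.066 + 5.040 + 126.904 = 204.010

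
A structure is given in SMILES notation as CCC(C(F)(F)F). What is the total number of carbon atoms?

4

Atom tally by fragment:
  CH3 → C:1 H:3
  CH2 → C:1 H:2
  CH2CF3 → C:2 H:2 F:3
Element totals:
  C: 4
  H: 7
  F: 3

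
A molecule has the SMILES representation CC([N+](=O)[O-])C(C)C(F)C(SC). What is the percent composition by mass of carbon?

43.06%

Atom tally by fragment:
  CH3 → C:1 H:3
  CH(NO2) → C:1 H:1 N:1 O:2
  CH(CH3) → C:2 H:4
  CH(F) → C:1 H:1 F:1
  CH2SCH3 → C:2 H:5 S:1
Element totals:
  C: 7
  H: 14
  F: 1
  N: 1
  O: 2
  S: 1
Molecular formula: C7H14FNO2S.
Molar mass = 195.252 g/mol.
Mass from C: 7 × 12.011 = 84.077 g/mol.
%C = 84.077 / 195.252 × 100 = 43.06%.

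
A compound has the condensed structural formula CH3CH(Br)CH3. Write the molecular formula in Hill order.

C3H7Br

Element totals:
  C: 3
  H: 7
  Br: 1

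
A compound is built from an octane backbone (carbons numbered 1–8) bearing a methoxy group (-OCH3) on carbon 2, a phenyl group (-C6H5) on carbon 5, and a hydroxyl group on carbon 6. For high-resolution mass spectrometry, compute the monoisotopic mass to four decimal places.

236.1776

Atom tally by fragment:
  CH3 → C:1 H:3
  CH(OCH3) → C:2 H:4 O:1
  CH2 → C:1 H:2
  CH2 → C:1 H:2
  CH(C6H5) → C:7 H:6
  CH(OH) → C:1 H:2 O:1
  CH2 → C:1 H:2
  CH3 → C:1 H:3
Element totals:
  C: 15
  H: 24
  O: 2
Molecular formula: C15H24O2.
  M = 15(12.0) + 24(1.007825) + 2(15.994915)
    = 180.000000 + 24.187800 + 31.989830 = 236.177630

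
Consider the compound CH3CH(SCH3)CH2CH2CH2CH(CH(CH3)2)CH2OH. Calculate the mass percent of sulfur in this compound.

15.69%

Atom tally by fragment:
  CH3 → C:1 H:3
  CH(SCH3) → C:2 H:4 S:1
  CH2 → C:1 H:2
  CH2 → C:1 H:2
  CH2 → C:1 H:2
  CH(CH(CH3)2) → C:4 H:8
  CH2OH → C:1 H:3 O:1
Element totals:
  C: 11
  H: 24
  O: 1
  S: 1
Molecular formula: C11H24OS.
Molar mass = 204.372 g/mol.
Mass from S: 1 × 32.06 = 32.060 g/mol.
%S = 32.060 / 204.372 × 100 = 15.69%.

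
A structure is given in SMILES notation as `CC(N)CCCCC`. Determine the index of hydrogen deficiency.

0

Atom tally by fragment:
  CH3 → C:1 H:3
  CH(NH2) → C:1 H:3 N:1
  CH2 → C:1 H:2
  CH2 → C:1 H:2
  CH2 → C:1 H:2
  CH2 → C:1 H:2
  CH3 → C:1 H:3
Element totals:
  C: 7
  H: 17
  N: 1
Molecular formula: C7H17N.
DoU = (2C + 2 + N − H − X) / 2 = (2·7 + 2 + 1 − 17 − 0) / 2 = 0.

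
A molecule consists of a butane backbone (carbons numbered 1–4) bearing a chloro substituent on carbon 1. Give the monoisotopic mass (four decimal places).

92.0393

Atom tally by fragment:
  ClCH2 → C:1 H:2 Cl:1
  CH2 → C:1 H:2
  CH2 → C:1 H:2
  CH3 → C:1 H:3
Element totals:
  C: 4
  H: 9
  Cl: 1
Molecular formula: C4H9Cl.
  M = 4(12.0) + 9(1.007825) + 34.968853
    = 48.000000 + 9.070425 + 34.968853 = 92.039278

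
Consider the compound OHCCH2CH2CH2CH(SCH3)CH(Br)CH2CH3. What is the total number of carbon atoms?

9

Atom tally by fragment:
  OHCCH2 → C:2 H:3 O:1
  CH2 → C:1 H:2
  CH2 → C:1 H:2
  CH(SCH3) → C:2 H:4 S:1
  CH(Br) → C:1 H:1 Br:1
  CH2 → C:1 H:2
  CH3 → C:1 H:3
Element totals:
  C: 9
  H: 17
  Br: 1
  O: 1
  S: 1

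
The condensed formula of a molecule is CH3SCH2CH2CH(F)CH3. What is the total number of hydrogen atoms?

Element totals:
  C: 5
  H: 11
  F: 1
  S: 1

11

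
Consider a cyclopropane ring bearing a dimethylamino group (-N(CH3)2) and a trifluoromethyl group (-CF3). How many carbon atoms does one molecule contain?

6

Atom tally by fragment:
  cyclopropane ring core → C:3 H:6
  (− 2 ring H displaced by substituents)
  + N(CH3)2 → N:1 C:2 H:6
  + CF3 → C:1 F:3
Element totals:
  C: 6
  H: 10
  F: 3
  N: 1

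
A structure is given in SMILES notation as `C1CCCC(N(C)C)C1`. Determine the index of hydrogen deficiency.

Atom tally by fragment:
  cyclohexane ring core → C:6 H:12
  (− 1 ring H displaced by substituents)
  + N(CH3)2 → N:1 C:2 H:6
Element totals:
  C: 8
  H: 17
  N: 1
Molecular formula: C8H17N.
DoU = (2C + 2 + N − H − X) / 2 = (2·8 + 2 + 1 − 17 − 0) / 2 = 1.

1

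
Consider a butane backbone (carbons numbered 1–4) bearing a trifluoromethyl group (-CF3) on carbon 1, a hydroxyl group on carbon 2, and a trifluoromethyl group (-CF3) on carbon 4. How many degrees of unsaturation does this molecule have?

0

Atom tally by fragment:
  F3CCH2 → C:2 H:2 F:3
  CH(OH) → C:1 H:2 O:1
  CH2 → C:1 H:2
  CH2CF3 → C:2 H:2 F:3
Element totals:
  C: 6
  H: 8
  F: 6
  O: 1
Molecular formula: C6H8F6O.
DoU = (2C + 2 + N − H − X) / 2 = (2·6 + 2 + 0 − 8 − 6) / 2 = 0.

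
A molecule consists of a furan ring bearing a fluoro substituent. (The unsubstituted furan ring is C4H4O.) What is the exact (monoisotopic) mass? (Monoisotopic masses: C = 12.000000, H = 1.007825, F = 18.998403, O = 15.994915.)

Atom tally by fragment:
  furan ring core → C:4 H:4 O:1
  (− 1 ring H displaced by substituents)
  + F → F:1
Element totals:
  C: 4
  H: 3
  F: 1
  O: 1
Molecular formula: C4H3FO.
  M = 4(12.0) + 3(1.007825) + 18.998403 + 15.994915
    = 48.000000 + 3.023475 + 18.998403 + 15.994915 = 86.016793

86.0168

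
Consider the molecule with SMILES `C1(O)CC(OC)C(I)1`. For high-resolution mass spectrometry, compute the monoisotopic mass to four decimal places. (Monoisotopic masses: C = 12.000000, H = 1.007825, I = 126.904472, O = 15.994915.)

227.9647

Atom tally by fragment:
  cyclobutane ring core → C:4 H:8
  (− 3 ring H displaced by substituents)
  + OH → O:1 H:1
  + OCH3 → C:1 H:3 O:1
  + I → I:1
Element totals:
  C: 5
  H: 9
  I: 1
  O: 2
Molecular formula: C5H9IO2.
  M = 5(12.0) + 9(1.007825) + 126.904472 + 2(15.994915)
    = 60.000000 + 9.070425 + 126.904472 + 31.989830 = 227.964727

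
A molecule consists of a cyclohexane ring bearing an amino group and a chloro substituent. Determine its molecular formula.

C6H12ClN

Atom tally by fragment:
  cyclohexane ring core → C:6 H:12
  (− 2 ring H displaced by substituents)
  + NH2 → N:1 H:2
  + Cl → Cl:1
Element totals:
  C: 6
  H: 12
  Cl: 1
  N: 1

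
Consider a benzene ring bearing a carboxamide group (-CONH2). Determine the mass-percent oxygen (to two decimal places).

Atom tally by fragment:
  benzene ring core → C:6 H:6
  (− 1 ring H displaced by substituents)
  + CONH2 → C:1 H:2 O:1 N:1
Element totals:
  C: 7
  H: 7
  N: 1
  O: 1
Molecular formula: C7H7NO.
Molar mass = 121.139 g/mol.
Mass from O: 1 × 15.999 = 15.999 g/mol.
%O = 15.999 / 121.139 × 100 = 13.21%.

13.21%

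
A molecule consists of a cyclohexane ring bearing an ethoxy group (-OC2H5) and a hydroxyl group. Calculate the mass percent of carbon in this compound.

66.63%

Atom tally by fragment:
  cyclohexane ring core → C:6 H:12
  (− 2 ring H displaced by substituents)
  + OC2H5 → C:2 H:5 O:1
  + OH → O:1 H:1
Element totals:
  C: 8
  H: 16
  O: 2
Molecular formula: C8H16O2.
Molar mass = 144.214 g/mol.
Mass from C: 8 × 12.011 = 96.088 g/mol.
%C = 96.088 / 144.214 × 100 = 66.63%.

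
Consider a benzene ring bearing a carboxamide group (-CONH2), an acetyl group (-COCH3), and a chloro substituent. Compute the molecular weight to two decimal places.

197.62 g/mol

Atom tally by fragment:
  benzene ring core → C:6 H:6
  (− 3 ring H displaced by substituents)
  + CONH2 → C:1 H:2 O:1 N:1
  + COCH3 → C:2 H:3 O:1
  + Cl → Cl:1
Element totals:
  C: 9
  H: 8
  Cl: 1
  N: 1
  O: 2
Molecular formula: C9H8ClNO2.
  M = 9(12.011) + 8(1.008) + 35.45 + 14.007 + 2(15.999)
    = 108.099 + 8.064 + 35.450 + 14.007 + 31.998 = 197.618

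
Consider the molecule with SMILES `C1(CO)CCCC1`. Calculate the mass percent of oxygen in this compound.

Atom tally by fragment:
  cyclopentane ring core → C:5 H:10
  (− 1 ring H displaced by substituents)
  + CH2OH → C:1 H:3 O:1
Element totals:
  C: 6
  H: 12
  O: 1
Molecular formula: C6H12O.
Molar mass = 100.161 g/mol.
Mass from O: 1 × 15.999 = 15.999 g/mol.
%O = 15.999 / 100.161 × 100 = 15.97%.

15.97%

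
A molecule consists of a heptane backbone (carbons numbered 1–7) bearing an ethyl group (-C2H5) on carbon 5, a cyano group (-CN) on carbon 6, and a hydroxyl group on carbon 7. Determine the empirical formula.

C10H19NO

Atom tally by fragment:
  CH3 → C:1 H:3
  CH2 → C:1 H:2
  CH2 → C:1 H:2
  CH2 → C:1 H:2
  CH(C2H5) → C:3 H:6
  CH(CN) → C:2 H:1 N:1
  CH2OH → C:1 H:3 O:1
Element totals:
  C: 10
  H: 19
  N: 1
  O: 1
Molecular formula: C10H19NO.
gcd of subscripts (10, 19, 1, 1) = 1, so the empirical formula equals the molecular formula.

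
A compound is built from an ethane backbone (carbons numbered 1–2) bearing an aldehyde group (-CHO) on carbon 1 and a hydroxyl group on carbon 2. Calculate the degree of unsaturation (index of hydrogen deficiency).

Atom tally by fragment:
  OHCCH2 → C:2 H:3 O:1
  CH2OH → C:1 H:3 O:1
Element totals:
  C: 3
  H: 6
  O: 2
Molecular formula: C3H6O2.
DoU = (2C + 2 + N − H − X) / 2 = (2·3 + 2 + 0 − 6 − 0) / 2 = 1.

1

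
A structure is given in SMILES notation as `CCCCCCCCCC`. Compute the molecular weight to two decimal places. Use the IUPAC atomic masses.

142.29 g/mol

Atom tally by fragment:
  CH3 → C:1 H:3
  CH2 → C:1 H:2
  CH2 → C:1 H:2
  CH2 → C:1 H:2
  CH2 → C:1 H:2
  CH2 → C:1 H:2
  CH2 → C:1 H:2
  CH2 → C:1 H:2
  CH2 → C:1 H:2
  CH3 → C:1 H:3
Element totals:
  C: 10
  H: 22
Molecular formula: C10H22.
  M = 10(12.011) + 22(1.008)
    = 120.110 + 22.176 = 142.286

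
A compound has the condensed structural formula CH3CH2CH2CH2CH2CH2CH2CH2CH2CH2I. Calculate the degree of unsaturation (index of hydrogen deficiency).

Element totals:
  C: 10
  H: 21
  I: 1
Molecular formula: C10H21I.
DoU = (2C + 2 + N − H − X) / 2 = (2·10 + 2 + 0 − 21 − 1) / 2 = 0.

0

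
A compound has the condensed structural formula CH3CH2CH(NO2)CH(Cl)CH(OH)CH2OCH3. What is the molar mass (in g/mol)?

Element totals:
  C: 7
  H: 14
  Cl: 1
  N: 1
  O: 4
Molecular formula: C7H14ClNO4.
  M = 7(12.011) + 14(1.008) + 35.45 + 14.007 + 4(15.999)
    = 84.077 + 14.112 + 35.450 + 14.007 + 63.996 = 211.642

211.64 g/mol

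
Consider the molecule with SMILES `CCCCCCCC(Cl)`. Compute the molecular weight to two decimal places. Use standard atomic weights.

Atom tally by fragment:
  CH3 → C:1 H:3
  CH2 → C:1 H:2
  CH2 → C:1 H:2
  CH2 → C:1 H:2
  CH2 → C:1 H:2
  CH2 → C:1 H:2
  CH2 → C:1 H:2
  CH2Cl → C:1 H:2 Cl:1
Element totals:
  C: 8
  H: 17
  Cl: 1
Molecular formula: C8H17Cl.
  M = 8(12.011) + 17(1.008) + 35.45
    = 96.088 + 17.136 + 35.450 = 148.674

148.67 g/mol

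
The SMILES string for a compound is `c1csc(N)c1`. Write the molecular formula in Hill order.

C4H5NS

Atom tally by fragment:
  thiophene ring core → C:4 H:4 S:1
  (− 1 ring H displaced by substituents)
  + NH2 → N:1 H:2
Element totals:
  C: 4
  H: 5
  N: 1
  S: 1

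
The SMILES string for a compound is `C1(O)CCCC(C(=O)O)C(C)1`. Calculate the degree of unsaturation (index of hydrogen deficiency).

Atom tally by fragment:
  cyclohexane ring core → C:6 H:12
  (− 3 ring H displaced by substituents)
  + OH → O:1 H:1
  + COOH → C:1 H:1 O:2
  + CH3 → C:1 H:3
Element totals:
  C: 8
  H: 14
  O: 3
Molecular formula: C8H14O3.
DoU = (2C + 2 + N − H − X) / 2 = (2·8 + 2 + 0 − 14 − 0) / 2 = 2.

2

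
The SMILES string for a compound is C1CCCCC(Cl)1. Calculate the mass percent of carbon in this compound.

60.76%

Atom tally by fragment:
  cyclohexane ring core → C:6 H:12
  (− 1 ring H displaced by substituents)
  + Cl → Cl:1
Element totals:
  C: 6
  H: 11
  Cl: 1
Molecular formula: C6H11Cl.
Molar mass = 118.604 g/mol.
Mass from C: 6 × 12.011 = 72.066 g/mol.
%C = 72.066 / 118.604 × 100 = 60.76%.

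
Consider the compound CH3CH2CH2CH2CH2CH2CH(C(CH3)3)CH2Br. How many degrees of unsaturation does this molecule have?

Atom tally by fragment:
  CH3 → C:1 H:3
  CH2 → C:1 H:2
  CH2 → C:1 H:2
  CH2 → C:1 H:2
  CH2 → C:1 H:2
  CH2 → C:1 H:2
  CH(C(CH3)3) → C:5 H:10
  CH2Br → C:1 H:2 Br:1
Element totals:
  C: 12
  H: 25
  Br: 1
Molecular formula: C12H25Br.
DoU = (2C + 2 + N − H − X) / 2 = (2·12 + 2 + 0 − 25 − 1) / 2 = 0.

0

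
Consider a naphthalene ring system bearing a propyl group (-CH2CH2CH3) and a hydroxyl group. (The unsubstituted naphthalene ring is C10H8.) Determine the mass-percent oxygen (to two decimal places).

8.59%

Atom tally by fragment:
  naphthalene ring system core → C:10 H:8
  (− 2 ring H displaced by substituents)
  + CH2CH2CH3 → C:3 H:7
  + OH → O:1 H:1
Element totals:
  C: 13
  H: 14
  O: 1
Molecular formula: C13H14O.
Molar mass = 186.254 g/mol.
Mass from O: 1 × 15.999 = 15.999 g/mol.
%O = 15.999 / 186.254 × 100 = 8.59%.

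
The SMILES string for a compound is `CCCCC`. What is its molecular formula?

Atom tally by fragment:
  CH3 → C:1 H:3
  CH2 → C:1 H:2
  CH2 → C:1 H:2
  CH2 → C:1 H:2
  CH3 → C:1 H:3
Element totals:
  C: 5
  H: 12

C5H12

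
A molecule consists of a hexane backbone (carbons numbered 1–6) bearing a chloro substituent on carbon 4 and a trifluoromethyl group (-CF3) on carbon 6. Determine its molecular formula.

C7H12ClF3

Atom tally by fragment:
  CH3 → C:1 H:3
  CH2 → C:1 H:2
  CH2 → C:1 H:2
  CH(Cl) → C:1 H:1 Cl:1
  CH2 → C:1 H:2
  CH2CF3 → C:2 H:2 F:3
Element totals:
  C: 7
  H: 12
  Cl: 1
  F: 3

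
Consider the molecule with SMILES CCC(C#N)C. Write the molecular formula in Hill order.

Atom tally by fragment:
  CH3 → C:1 H:3
  CH2 → C:1 H:2
  CH(CN) → C:2 H:1 N:1
  CH3 → C:1 H:3
Element totals:
  C: 5
  H: 9
  N: 1

C5H9N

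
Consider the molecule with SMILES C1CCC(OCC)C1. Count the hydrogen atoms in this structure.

Atom tally by fragment:
  cyclopentane ring core → C:5 H:10
  (− 1 ring H displaced by substituents)
  + OC2H5 → C:2 H:5 O:1
Element totals:
  C: 7
  H: 14
  O: 1

14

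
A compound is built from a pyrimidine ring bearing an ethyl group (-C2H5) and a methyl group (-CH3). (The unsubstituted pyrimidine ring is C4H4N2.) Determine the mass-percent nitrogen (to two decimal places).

22.93%

Atom tally by fragment:
  pyrimidine ring core → C:4 H:4 N:2
  (− 2 ring H displaced by substituents)
  + C2H5 → C:2 H:5
  + CH3 → C:1 H:3
Element totals:
  C: 7
  H: 10
  N: 2
Molecular formula: C7H10N2.
Molar mass = 122.171 g/mol.
Mass from N: 2 × 14.007 = 28.014 g/mol.
%N = 28.014 / 122.171 × 100 = 22.93%.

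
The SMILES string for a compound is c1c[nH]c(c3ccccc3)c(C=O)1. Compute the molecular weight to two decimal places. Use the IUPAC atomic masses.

171.20 g/mol

Atom tally by fragment:
  pyrrole ring core → C:4 H:5 N:1
  (− 2 ring H displaced by substituents)
  + C6H5 → C:6 H:5
  + CHO → C:1 H:1 O:1
Element totals:
  C: 11
  H: 9
  N: 1
  O: 1
Molecular formula: C11H9NO.
  M = 11(12.011) + 9(1.008) + 14.007 + 15.999
    = 132.121 + 9.072 + 14.007 + 15.999 = 171.199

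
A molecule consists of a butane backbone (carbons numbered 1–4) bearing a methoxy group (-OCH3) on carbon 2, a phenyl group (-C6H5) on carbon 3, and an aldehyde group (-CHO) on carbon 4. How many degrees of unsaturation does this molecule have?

5

Atom tally by fragment:
  CH3 → C:1 H:3
  CH(OCH3) → C:2 H:4 O:1
  CH(C6H5) → C:7 H:6
  CH2CHO → C:2 H:3 O:1
Element totals:
  C: 12
  H: 16
  O: 2
Molecular formula: C12H16O2.
DoU = (2C + 2 + N − H − X) / 2 = (2·12 + 2 + 0 − 16 − 0) / 2 = 5.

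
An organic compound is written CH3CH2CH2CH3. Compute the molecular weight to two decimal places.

Element totals:
  C: 4
  H: 10
Molecular formula: C4H10.
  M = 4(12.011) + 10(1.008)
    = 48.044 + 10.080 = 58.124

58.12 g/mol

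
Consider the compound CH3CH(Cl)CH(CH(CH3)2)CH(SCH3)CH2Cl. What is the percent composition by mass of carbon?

Atom tally by fragment:
  CH3 → C:1 H:3
  CH(Cl) → C:1 H:1 Cl:1
  CH(CH(CH3)2) → C:4 H:8
  CH(SCH3) → C:2 H:4 S:1
  CH2Cl → C:1 H:2 Cl:1
Element totals:
  C: 9
  H: 18
  Cl: 2
  S: 1
Molecular formula: C9H18Cl2S.
Molar mass = 229.203 g/mol.
Mass from C: 9 × 12.011 = 108.099 g/mol.
%C = 108.099 / 229.203 × 100 = 47.16%.

47.16%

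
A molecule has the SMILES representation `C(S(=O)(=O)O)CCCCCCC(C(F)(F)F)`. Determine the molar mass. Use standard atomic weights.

Atom tally by fragment:
  HO3SCH2 → C:1 H:3 S:1 O:3
  CH2 → C:1 H:2
  CH2 → C:1 H:2
  CH2 → C:1 H:2
  CH2 → C:1 H:2
  CH2 → C:1 H:2
  CH2 → C:1 H:2
  CH2CF3 → C:2 H:2 F:3
Element totals:
  C: 9
  H: 17
  F: 3
  O: 3
  S: 1
Molecular formula: C9H17F3O3S.
  M = 9(12.011) + 17(1.008) + 3(18.998) + 3(15.999) + 32.06
    = 108.099 + 17.136 + 56.994 + 47.997 + 32.060 = 262.286

262.29 g/mol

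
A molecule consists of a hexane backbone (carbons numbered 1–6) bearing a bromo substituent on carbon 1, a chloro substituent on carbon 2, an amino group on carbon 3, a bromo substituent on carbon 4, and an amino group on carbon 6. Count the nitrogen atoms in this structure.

Atom tally by fragment:
  BrCH2 → C:1 H:2 Br:1
  CH(Cl) → C:1 H:1 Cl:1
  CH(NH2) → C:1 H:3 N:1
  CH(Br) → C:1 H:1 Br:1
  CH2 → C:1 H:2
  CH2NH2 → C:1 H:4 N:1
Element totals:
  C: 6
  H: 13
  Br: 2
  Cl: 1
  N: 2

2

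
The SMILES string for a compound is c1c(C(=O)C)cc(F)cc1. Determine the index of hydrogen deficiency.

Atom tally by fragment:
  benzene ring core → C:6 H:6
  (− 2 ring H displaced by substituents)
  + COCH3 → C:2 H:3 O:1
  + F → F:1
Element totals:
  C: 8
  H: 7
  F: 1
  O: 1
Molecular formula: C8H7FO.
DoU = (2C + 2 + N − H − X) / 2 = (2·8 + 2 + 0 − 7 − 1) / 2 = 5.

5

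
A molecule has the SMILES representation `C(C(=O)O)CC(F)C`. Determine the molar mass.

120.12 g/mol

Atom tally by fragment:
  HOOCCH2 → C:2 H:3 O:2
  CH2 → C:1 H:2
  CH(F) → C:1 H:1 F:1
  CH3 → C:1 H:3
Element totals:
  C: 5
  H: 9
  F: 1
  O: 2
Molecular formula: C5H9FO2.
  M = 5(12.011) + 9(1.008) + 18.998 + 2(15.999)
    = 60.055 + 9.072 + 18.998 + 31.998 = 120.123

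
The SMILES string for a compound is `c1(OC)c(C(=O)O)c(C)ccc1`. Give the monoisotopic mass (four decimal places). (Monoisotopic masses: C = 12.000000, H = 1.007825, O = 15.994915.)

Atom tally by fragment:
  benzene ring core → C:6 H:6
  (− 3 ring H displaced by substituents)
  + OCH3 → C:1 H:3 O:1
  + COOH → C:1 H:1 O:2
  + CH3 → C:1 H:3
Element totals:
  C: 9
  H: 10
  O: 3
Molecular formula: C9H10O3.
  M = 9(12.0) + 10(1.007825) + 3(15.994915)
    = 108.000000 + 10.078250 + 47.984745 = 166.062995

166.0630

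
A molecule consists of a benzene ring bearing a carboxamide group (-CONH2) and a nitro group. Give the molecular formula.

C7H6N2O3

Atom tally by fragment:
  benzene ring core → C:6 H:6
  (− 2 ring H displaced by substituents)
  + CONH2 → C:1 H:2 O:1 N:1
  + NO2 → N:1 O:2
Element totals:
  C: 7
  H: 6
  N: 2
  O: 3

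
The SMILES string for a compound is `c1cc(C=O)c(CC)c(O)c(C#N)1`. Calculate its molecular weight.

Atom tally by fragment:
  benzene ring core → C:6 H:6
  (− 4 ring H displaced by substituents)
  + CHO → C:1 H:1 O:1
  + C2H5 → C:2 H:5
  + OH → O:1 H:1
  + CN → C:1 N:1
Element totals:
  C: 10
  H: 9
  N: 1
  O: 2
Molecular formula: C10H9NO2.
  M = 10(12.011) + 9(1.008) + 14.007 + 2(15.999)
    = 120.110 + 9.072 + 14.007 + 31.998 = 175.187

175.19 g/mol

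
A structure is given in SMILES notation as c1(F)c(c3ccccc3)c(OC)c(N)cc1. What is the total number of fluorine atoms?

Atom tally by fragment:
  benzene ring core → C:6 H:6
  (− 4 ring H displaced by substituents)
  + F → F:1
  + C6H5 → C:6 H:5
  + OCH3 → C:1 H:3 O:1
  + NH2 → N:1 H:2
Element totals:
  C: 13
  H: 12
  F: 1
  N: 1
  O: 1

1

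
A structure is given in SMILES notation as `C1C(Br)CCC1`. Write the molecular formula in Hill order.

Atom tally by fragment:
  cyclopentane ring core → C:5 H:10
  (− 1 ring H displaced by substituents)
  + Br → Br:1
Element totals:
  C: 5
  H: 9
  Br: 1

C5H9Br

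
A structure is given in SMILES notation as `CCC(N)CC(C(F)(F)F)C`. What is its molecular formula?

C7H14F3N

Atom tally by fragment:
  CH3 → C:1 H:3
  CH2 → C:1 H:2
  CH(NH2) → C:1 H:3 N:1
  CH2 → C:1 H:2
  CH(CF3) → C:2 H:1 F:3
  CH3 → C:1 H:3
Element totals:
  C: 7
  H: 14
  F: 3
  N: 1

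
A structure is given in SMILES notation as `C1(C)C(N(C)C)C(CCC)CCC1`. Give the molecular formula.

Atom tally by fragment:
  cyclohexane ring core → C:6 H:12
  (− 3 ring H displaced by substituents)
  + CH3 → C:1 H:3
  + N(CH3)2 → N:1 C:2 H:6
  + CH2CH2CH3 → C:3 H:7
Element totals:
  C: 12
  H: 25
  N: 1

C12H25N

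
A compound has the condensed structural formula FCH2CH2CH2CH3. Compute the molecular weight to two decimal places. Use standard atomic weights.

76.11 g/mol

Atom tally by fragment:
  FCH2 → C:1 H:2 F:1
  CH2 → C:1 H:2
  CH2 → C:1 H:2
  CH3 → C:1 H:3
Element totals:
  C: 4
  H: 9
  F: 1
Molecular formula: C4H9F.
  M = 4(12.011) + 9(1.008) + 18.998
    = 48.044 + 9.072 + 18.998 = 76.114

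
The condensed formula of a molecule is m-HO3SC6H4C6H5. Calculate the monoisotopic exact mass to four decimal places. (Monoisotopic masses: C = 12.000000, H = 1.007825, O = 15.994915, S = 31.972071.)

234.0351

Element totals:
  C: 12
  H: 10
  O: 3
  S: 1
Molecular formula: C12H10O3S.
  M = 12(12.0) + 10(1.007825) + 3(15.994915) + 31.972071
    = 144.000000 + 10.078250 + 47.984745 + 31.972071 = 234.035066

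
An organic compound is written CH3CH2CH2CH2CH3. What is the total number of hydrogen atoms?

Element totals:
  C: 5
  H: 12

12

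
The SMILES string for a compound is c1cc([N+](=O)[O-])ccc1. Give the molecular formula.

C6H5NO2

Atom tally by fragment:
  benzene ring core → C:6 H:6
  (− 1 ring H displaced by substituents)
  + NO2 → N:1 O:2
Element totals:
  C: 6
  H: 5
  N: 1
  O: 2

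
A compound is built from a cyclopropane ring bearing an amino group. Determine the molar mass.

Atom tally by fragment:
  cyclopropane ring core → C:3 H:6
  (− 1 ring H displaced by substituents)
  + NH2 → N:1 H:2
Element totals:
  C: 3
  H: 7
  N: 1
Molecular formula: C3H7N.
  M = 3(12.011) + 7(1.008) + 14.007
    = 36.033 + 7.056 + 14.007 = 57.096

57.10 g/mol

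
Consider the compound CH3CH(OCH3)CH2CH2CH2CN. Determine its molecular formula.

C7H13NO

Element totals:
  C: 7
  H: 13
  N: 1
  O: 1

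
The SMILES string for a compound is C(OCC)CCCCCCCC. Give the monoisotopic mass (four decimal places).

172.1827

Atom tally by fragment:
  C2H5OCH2 → C:3 H:7 O:1
  CH2 → C:1 H:2
  CH2 → C:1 H:2
  CH2 → C:1 H:2
  CH2 → C:1 H:2
  CH2 → C:1 H:2
  CH2 → C:1 H:2
  CH2 → C:1 H:2
  CH3 → C:1 H:3
Element totals:
  C: 11
  H: 24
  O: 1
Molecular formula: C11H24O.
  M = 11(12.0) + 24(1.007825) + 15.994915
    = 132.000000 + 24.187800 + 15.994915 = 172.182715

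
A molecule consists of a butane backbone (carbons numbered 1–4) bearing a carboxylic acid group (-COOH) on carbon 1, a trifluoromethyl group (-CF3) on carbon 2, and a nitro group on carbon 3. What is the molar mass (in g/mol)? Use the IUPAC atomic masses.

215.13 g/mol

Atom tally by fragment:
  HOOCCH2 → C:2 H:3 O:2
  CH(CF3) → C:2 H:1 F:3
  CH(NO2) → C:1 H:1 N:1 O:2
  CH3 → C:1 H:3
Element totals:
  C: 6
  H: 8
  F: 3
  N: 1
  O: 4
Molecular formula: C6H8F3NO4.
  M = 6(12.011) + 8(1.008) + 3(18.998) + 14.007 + 4(15.999)
    = 72.066 + 8.064 + 56.994 + 14.007 + 63.996 = 215.127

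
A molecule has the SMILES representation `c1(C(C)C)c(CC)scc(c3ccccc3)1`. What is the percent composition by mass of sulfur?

Atom tally by fragment:
  thiophene ring core → C:4 H:4 S:1
  (− 3 ring H displaced by substituents)
  + CH(CH3)2 → C:3 H:7
  + C2H5 → C:2 H:5
  + C6H5 → C:6 H:5
Element totals:
  C: 15
  H: 18
  S: 1
Molecular formula: C15H18S.
Molar mass = 230.369 g/mol.
Mass from S: 1 × 32.06 = 32.060 g/mol.
%S = 32.060 / 230.369 × 100 = 13.92%.

13.92%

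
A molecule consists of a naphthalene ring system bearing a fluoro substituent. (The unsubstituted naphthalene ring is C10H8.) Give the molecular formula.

C10H7F

Atom tally by fragment:
  naphthalene ring system core → C:10 H:8
  (− 1 ring H displaced by substituents)
  + F → F:1
Element totals:
  C: 10
  H: 7
  F: 1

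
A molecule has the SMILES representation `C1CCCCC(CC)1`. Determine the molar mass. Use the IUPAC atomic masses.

112.22 g/mol

Atom tally by fragment:
  cyclohexane ring core → C:6 H:12
  (− 1 ring H displaced by substituents)
  + C2H5 → C:2 H:5
Element totals:
  C: 8
  H: 16
Molecular formula: C8H16.
  M = 8(12.011) + 16(1.008)
    = 96.088 + 16.128 = 112.216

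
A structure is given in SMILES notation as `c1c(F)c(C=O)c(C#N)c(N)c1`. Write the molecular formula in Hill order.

Atom tally by fragment:
  benzene ring core → C:6 H:6
  (− 4 ring H displaced by substituents)
  + F → F:1
  + CHO → C:1 H:1 O:1
  + CN → C:1 N:1
  + NH2 → N:1 H:2
Element totals:
  C: 8
  H: 5
  F: 1
  N: 2
  O: 1

C8H5FN2O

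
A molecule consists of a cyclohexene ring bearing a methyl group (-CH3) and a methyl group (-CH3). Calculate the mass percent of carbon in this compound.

87.19%

Atom tally by fragment:
  cyclohexene ring core → C:6 H:10
  (− 2 ring H displaced by substituents)
  + CH3 → C:1 H:3
  + CH3 → C:1 H:3
Element totals:
  C: 8
  H: 14
Molecular formula: C8H14.
Molar mass = 110.200 g/mol.
Mass from C: 8 × 12.011 = 96.088 g/mol.
%C = 96.088 / 110.200 × 100 = 87.19%.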